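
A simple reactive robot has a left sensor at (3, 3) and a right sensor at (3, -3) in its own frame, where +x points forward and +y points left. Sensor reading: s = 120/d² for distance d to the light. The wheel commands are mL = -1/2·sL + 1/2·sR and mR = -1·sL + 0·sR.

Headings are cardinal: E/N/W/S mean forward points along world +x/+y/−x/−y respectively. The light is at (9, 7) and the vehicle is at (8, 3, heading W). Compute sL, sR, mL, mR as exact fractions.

left sensor world pos  = (5, 0); dL² = 65
right sensor world pos = (5, 6); dR² = 17
sL = 120/65 = 24/13
sR = 120/17 = 120/17
mL = -1/2·sL + 1/2·sR = 576/221
mR = -1·sL + 0·sR = -24/13

24/13 120/17 576/221 -24/13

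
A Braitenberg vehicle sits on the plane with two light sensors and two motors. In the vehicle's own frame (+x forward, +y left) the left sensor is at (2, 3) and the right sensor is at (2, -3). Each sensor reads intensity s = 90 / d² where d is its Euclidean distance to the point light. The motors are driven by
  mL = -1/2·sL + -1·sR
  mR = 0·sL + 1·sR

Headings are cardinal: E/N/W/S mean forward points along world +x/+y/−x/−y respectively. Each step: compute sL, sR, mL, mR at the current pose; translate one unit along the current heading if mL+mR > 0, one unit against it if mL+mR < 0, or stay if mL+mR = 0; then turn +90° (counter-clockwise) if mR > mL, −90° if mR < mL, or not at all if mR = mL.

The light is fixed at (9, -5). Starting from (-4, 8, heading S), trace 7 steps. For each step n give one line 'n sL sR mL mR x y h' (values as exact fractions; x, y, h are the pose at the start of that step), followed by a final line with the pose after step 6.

0 90/221 90/377 -2835/6409 90/377 -4 8 S
1 9/41 45/121 -4779/9922 45/121 -4 9 E
2 18/109 90/377 -13203/41093 90/377 -5 9 N
3 45/178 45/256 -6885/22784 45/256 -5 8 W
4 90/221 90/377 -2835/6409 90/377 -4 8 S
5 9/41 45/121 -4779/9922 45/121 -4 9 E
6 18/109 90/377 -13203/41093 90/377 -5 9 N
final -5 8 W

n=0: pose=(-4,8,S); sL=90/221, sR=90/377; mL=-2835/6409, mR=90/377; mL+mR=-45/221 → advance -1; mR−mL=4365/6409 → turn +1·90°
n=1: pose=(-4,9,E); sL=9/41, sR=45/121; mL=-4779/9922, mR=45/121; mL+mR=-9/82 → advance -1; mR−mL=8469/9922 → turn +1·90°
n=2: pose=(-5,9,N); sL=18/109, sR=90/377; mL=-13203/41093, mR=90/377; mL+mR=-9/109 → advance -1; mR−mL=23013/41093 → turn +1·90°
n=3: pose=(-5,8,W); sL=45/178, sR=45/256; mL=-6885/22784, mR=45/256; mL+mR=-45/356 → advance -1; mR−mL=5445/11392 → turn +1·90°
n=4: pose=(-4,8,S); sL=90/221, sR=90/377; mL=-2835/6409, mR=90/377; mL+mR=-45/221 → advance -1; mR−mL=4365/6409 → turn +1·90°
n=5: pose=(-4,9,E); sL=9/41, sR=45/121; mL=-4779/9922, mR=45/121; mL+mR=-9/82 → advance -1; mR−mL=8469/9922 → turn +1·90°
n=6: pose=(-5,9,N); sL=18/109, sR=90/377; mL=-13203/41093, mR=90/377; mL+mR=-9/109 → advance -1; mR−mL=23013/41093 → turn +1·90°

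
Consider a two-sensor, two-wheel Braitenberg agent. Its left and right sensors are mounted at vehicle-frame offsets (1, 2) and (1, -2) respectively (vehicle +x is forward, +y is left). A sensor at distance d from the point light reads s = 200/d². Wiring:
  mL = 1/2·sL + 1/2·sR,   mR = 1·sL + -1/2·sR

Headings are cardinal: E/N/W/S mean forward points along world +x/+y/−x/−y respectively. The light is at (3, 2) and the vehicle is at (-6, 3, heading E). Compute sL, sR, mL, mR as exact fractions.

200/73 40/13 2760/949 1140/949

left sensor world pos  = (-5, 5); dL² = 73
right sensor world pos = (-5, 1); dR² = 65
sL = 200/73 = 200/73
sR = 200/65 = 40/13
mL = 1/2·sL + 1/2·sR = 2760/949
mR = 1·sL + -1/2·sR = 1140/949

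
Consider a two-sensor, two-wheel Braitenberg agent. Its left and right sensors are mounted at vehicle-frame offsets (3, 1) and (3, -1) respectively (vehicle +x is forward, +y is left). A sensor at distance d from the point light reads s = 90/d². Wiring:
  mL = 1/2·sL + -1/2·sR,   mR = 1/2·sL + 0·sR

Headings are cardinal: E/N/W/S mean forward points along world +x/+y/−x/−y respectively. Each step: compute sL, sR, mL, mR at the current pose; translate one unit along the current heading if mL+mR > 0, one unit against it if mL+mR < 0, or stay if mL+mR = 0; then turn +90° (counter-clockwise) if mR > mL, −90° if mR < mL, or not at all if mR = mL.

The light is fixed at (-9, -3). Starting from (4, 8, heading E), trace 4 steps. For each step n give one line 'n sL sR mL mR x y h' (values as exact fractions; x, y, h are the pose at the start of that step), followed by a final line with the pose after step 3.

0 9/40 45/178 -99/7120 9/80 4 8 E
1 18/73 90/421 504/30733 9/73 5 8 N
2 45/121 9/29 108/3509 45/242 5 9 W
3 90/277 2/5 -52/1385 45/277 4 9 S
final 4 8 E

n=0: pose=(4,8,E); sL=9/40, sR=45/178; mL=-99/7120, mR=9/80; mL+mR=351/3560 → advance +1; mR−mL=45/356 → turn +1·90°
n=1: pose=(5,8,N); sL=18/73, sR=90/421; mL=504/30733, mR=9/73; mL+mR=4293/30733 → advance +1; mR−mL=45/421 → turn +1·90°
n=2: pose=(5,9,W); sL=45/121, sR=9/29; mL=108/3509, mR=45/242; mL+mR=1521/7018 → advance +1; mR−mL=9/58 → turn +1·90°
n=3: pose=(4,9,S); sL=90/277, sR=2/5; mL=-52/1385, mR=45/277; mL+mR=173/1385 → advance +1; mR−mL=1/5 → turn +1·90°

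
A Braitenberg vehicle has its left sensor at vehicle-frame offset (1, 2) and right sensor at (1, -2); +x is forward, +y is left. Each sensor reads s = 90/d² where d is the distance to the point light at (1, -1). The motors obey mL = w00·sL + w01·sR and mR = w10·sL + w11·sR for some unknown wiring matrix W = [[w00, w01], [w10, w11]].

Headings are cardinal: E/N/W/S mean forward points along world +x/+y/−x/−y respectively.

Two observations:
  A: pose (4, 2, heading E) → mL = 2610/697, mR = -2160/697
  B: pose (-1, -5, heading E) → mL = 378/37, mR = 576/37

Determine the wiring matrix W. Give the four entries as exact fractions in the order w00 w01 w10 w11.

1/2 1/2 1 -1

obs A: pose=(4,2,E) → sL=90/41, sR=90/17, mL=2610/697, mR=-2160/697
obs B: pose=(-1,-5,E) → sL=18, sR=90/37, mL=378/37, mR=576/37
sensor matrix S = [[90/41, 90/17], [18, 90/37]]; det S = -2319840/25789
solve [mL_A; mL_B] = S·[w00; w01] and [mR_A; mR_B] = S·[w10; w11]:
  w00 = 1/2, w01 = 1/2, w10 = 1, w11 = -1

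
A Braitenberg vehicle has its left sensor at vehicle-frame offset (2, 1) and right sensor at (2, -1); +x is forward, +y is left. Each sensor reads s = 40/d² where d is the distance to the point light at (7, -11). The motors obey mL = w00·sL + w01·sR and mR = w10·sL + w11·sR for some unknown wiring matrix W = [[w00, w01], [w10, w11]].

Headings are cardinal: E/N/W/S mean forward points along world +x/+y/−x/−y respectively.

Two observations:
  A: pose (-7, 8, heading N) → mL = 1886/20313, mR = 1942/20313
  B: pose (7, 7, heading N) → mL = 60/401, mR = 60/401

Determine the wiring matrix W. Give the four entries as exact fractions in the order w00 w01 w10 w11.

obs A: pose=(-7,8,N) → sL=20/333, sR=4/61, mL=1886/20313, mR=1942/20313
obs B: pose=(7,7,N) → sL=40/401, sR=40/401, mL=60/401, mR=60/401
sensor matrix S = [[20/333, 4/61], [40/401, 40/401]]; det S = -4480/8145513
solve [mL_A; mL_B] = S·[w00; w01] and [mR_A; mR_B] = S·[w10; w11]:
  w00 = 1, w01 = 1/2, w10 = 1/2, w11 = 1

1 1/2 1/2 1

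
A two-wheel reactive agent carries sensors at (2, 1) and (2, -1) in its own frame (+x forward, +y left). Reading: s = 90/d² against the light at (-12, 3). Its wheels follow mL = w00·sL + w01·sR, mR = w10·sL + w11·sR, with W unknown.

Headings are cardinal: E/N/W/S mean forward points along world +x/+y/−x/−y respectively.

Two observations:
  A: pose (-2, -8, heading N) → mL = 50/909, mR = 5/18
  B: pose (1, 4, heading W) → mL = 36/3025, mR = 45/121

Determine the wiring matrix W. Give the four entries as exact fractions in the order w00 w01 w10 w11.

1/2 -1/2 1/2 0

obs A: pose=(-2,-8,N) → sL=5/9, sR=45/101, mL=50/909, mR=5/18
obs B: pose=(1,4,W) → sL=90/121, sR=18/25, mL=36/3025, mR=45/121
sensor matrix S = [[5/9, 45/101], [90/121, 18/25]]; det S = 4192/61105
solve [mL_A; mL_B] = S·[w00; w01] and [mR_A; mR_B] = S·[w10; w11]:
  w00 = 1/2, w01 = -1/2, w10 = 1/2, w11 = 0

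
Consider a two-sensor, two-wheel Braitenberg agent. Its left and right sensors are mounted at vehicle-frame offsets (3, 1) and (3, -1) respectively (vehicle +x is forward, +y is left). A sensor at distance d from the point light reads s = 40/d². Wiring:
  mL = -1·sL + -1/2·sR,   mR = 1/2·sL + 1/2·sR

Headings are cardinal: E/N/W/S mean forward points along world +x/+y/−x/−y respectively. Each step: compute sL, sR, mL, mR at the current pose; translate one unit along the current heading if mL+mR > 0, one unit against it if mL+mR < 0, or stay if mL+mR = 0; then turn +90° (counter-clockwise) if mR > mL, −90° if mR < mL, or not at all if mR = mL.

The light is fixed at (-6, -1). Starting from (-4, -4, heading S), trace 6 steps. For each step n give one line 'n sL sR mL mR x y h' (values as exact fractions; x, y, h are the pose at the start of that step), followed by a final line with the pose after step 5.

0 8/9 40/37 -476/333 328/333 -4 -4 S
1 20/13 20/17 -470/221 300/221 -4 -3 E
2 40 8 -44 24 -5 -3 N
3 2 5 -9/2 7/2 -5 -4 W
4 8/9 40/37 -476/333 328/333 -4 -4 S
5 20/13 20/17 -470/221 300/221 -4 -3 E
final -5 -3 N

n=0: pose=(-4,-4,S); sL=8/9, sR=40/37; mL=-476/333, mR=328/333; mL+mR=-4/9 → advance -1; mR−mL=268/111 → turn +1·90°
n=1: pose=(-4,-3,E); sL=20/13, sR=20/17; mL=-470/221, mR=300/221; mL+mR=-10/13 → advance -1; mR−mL=770/221 → turn +1·90°
n=2: pose=(-5,-3,N); sL=40, sR=8; mL=-44, mR=24; mL+mR=-20 → advance -1; mR−mL=68 → turn +1·90°
n=3: pose=(-5,-4,W); sL=2, sR=5; mL=-9/2, mR=7/2; mL+mR=-1 → advance -1; mR−mL=8 → turn +1·90°
n=4: pose=(-4,-4,S); sL=8/9, sR=40/37; mL=-476/333, mR=328/333; mL+mR=-4/9 → advance -1; mR−mL=268/111 → turn +1·90°
n=5: pose=(-4,-3,E); sL=20/13, sR=20/17; mL=-470/221, mR=300/221; mL+mR=-10/13 → advance -1; mR−mL=770/221 → turn +1·90°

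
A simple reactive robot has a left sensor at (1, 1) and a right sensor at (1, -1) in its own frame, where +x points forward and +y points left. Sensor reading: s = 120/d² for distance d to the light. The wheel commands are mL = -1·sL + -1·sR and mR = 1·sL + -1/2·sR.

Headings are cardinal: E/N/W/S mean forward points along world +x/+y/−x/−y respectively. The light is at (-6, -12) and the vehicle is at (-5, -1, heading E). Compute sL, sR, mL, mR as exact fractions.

30/37 15/13 -945/481 225/962

left sensor world pos  = (-4, 0); dL² = 148
right sensor world pos = (-4, -2); dR² = 104
sL = 120/148 = 30/37
sR = 120/104 = 15/13
mL = -1·sL + -1·sR = -945/481
mR = 1·sL + -1/2·sR = 225/962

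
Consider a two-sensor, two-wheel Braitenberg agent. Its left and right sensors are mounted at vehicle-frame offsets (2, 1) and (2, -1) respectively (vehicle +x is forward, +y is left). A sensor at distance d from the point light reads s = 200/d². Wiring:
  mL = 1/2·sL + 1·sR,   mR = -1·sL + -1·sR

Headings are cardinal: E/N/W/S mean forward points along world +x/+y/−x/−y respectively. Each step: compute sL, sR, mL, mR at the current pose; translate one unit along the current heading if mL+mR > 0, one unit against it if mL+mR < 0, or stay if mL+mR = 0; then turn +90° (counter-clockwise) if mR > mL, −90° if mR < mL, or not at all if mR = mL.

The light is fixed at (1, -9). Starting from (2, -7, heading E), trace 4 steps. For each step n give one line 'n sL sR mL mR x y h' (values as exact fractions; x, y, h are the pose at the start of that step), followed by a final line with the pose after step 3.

n=0: pose=(2,-7,E); sL=100/9, sR=20; mL=230/9, mR=-280/9; mL+mR=-50/9 → advance -1; mR−mL=-170/3 → turn -1·90°
n=1: pose=(1,-7,S); sL=200, sR=200; mL=300, mR=-400; mL+mR=-100 → advance -1; mR−mL=-700 → turn -1·90°
n=2: pose=(1,-6,W); sL=25, sR=10; mL=45/2, mR=-35; mL+mR=-25/2 → advance -1; mR−mL=-115/2 → turn -1·90°
n=3: pose=(2,-6,N); sL=8, sR=200/29; mL=316/29, mR=-432/29; mL+mR=-4 → advance -1; mR−mL=-748/29 → turn -1·90°

0 100/9 20 230/9 -280/9 2 -7 E
1 200 200 300 -400 1 -7 S
2 25 10 45/2 -35 1 -6 W
3 8 200/29 316/29 -432/29 2 -6 N
final 2 -7 E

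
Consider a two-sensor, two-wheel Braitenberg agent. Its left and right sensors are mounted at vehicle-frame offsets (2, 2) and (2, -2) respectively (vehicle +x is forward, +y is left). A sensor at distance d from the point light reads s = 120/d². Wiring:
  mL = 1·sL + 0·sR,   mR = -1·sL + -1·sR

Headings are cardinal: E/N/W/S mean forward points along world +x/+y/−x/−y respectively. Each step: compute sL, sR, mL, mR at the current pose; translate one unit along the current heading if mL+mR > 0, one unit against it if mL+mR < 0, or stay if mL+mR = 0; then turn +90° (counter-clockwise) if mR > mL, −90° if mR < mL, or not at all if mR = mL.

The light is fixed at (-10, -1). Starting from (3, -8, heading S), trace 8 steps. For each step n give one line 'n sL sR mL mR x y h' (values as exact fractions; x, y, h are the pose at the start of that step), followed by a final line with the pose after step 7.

0 20/51 60/101 20/51 -5080/5151 3 -8 S
1 24/37 120/137 24/37 -7728/5069 3 -7 W
2 3/4 15/34 3/4 -81/68 4 -7 N
3 120/281 120/337 120/281 -74160/94697 4 -8 E
4 20/51 60/101 20/51 -5080/5151 3 -8 S
5 24/37 120/137 24/37 -7728/5069 3 -7 W
6 3/4 15/34 3/4 -81/68 4 -7 N
7 120/281 120/337 120/281 -74160/94697 4 -8 E
final 3 -8 S

n=0: pose=(3,-8,S); sL=20/51, sR=60/101; mL=20/51, mR=-5080/5151; mL+mR=-60/101 → advance -1; mR−mL=-7100/5151 → turn -1·90°
n=1: pose=(3,-7,W); sL=24/37, sR=120/137; mL=24/37, mR=-7728/5069; mL+mR=-120/137 → advance -1; mR−mL=-11016/5069 → turn -1·90°
n=2: pose=(4,-7,N); sL=3/4, sR=15/34; mL=3/4, mR=-81/68; mL+mR=-15/34 → advance -1; mR−mL=-33/17 → turn -1·90°
n=3: pose=(4,-8,E); sL=120/281, sR=120/337; mL=120/281, mR=-74160/94697; mL+mR=-120/337 → advance -1; mR−mL=-114600/94697 → turn -1·90°
n=4: pose=(3,-8,S); sL=20/51, sR=60/101; mL=20/51, mR=-5080/5151; mL+mR=-60/101 → advance -1; mR−mL=-7100/5151 → turn -1·90°
n=5: pose=(3,-7,W); sL=24/37, sR=120/137; mL=24/37, mR=-7728/5069; mL+mR=-120/137 → advance -1; mR−mL=-11016/5069 → turn -1·90°
n=6: pose=(4,-7,N); sL=3/4, sR=15/34; mL=3/4, mR=-81/68; mL+mR=-15/34 → advance -1; mR−mL=-33/17 → turn -1·90°
n=7: pose=(4,-8,E); sL=120/281, sR=120/337; mL=120/281, mR=-74160/94697; mL+mR=-120/337 → advance -1; mR−mL=-114600/94697 → turn -1·90°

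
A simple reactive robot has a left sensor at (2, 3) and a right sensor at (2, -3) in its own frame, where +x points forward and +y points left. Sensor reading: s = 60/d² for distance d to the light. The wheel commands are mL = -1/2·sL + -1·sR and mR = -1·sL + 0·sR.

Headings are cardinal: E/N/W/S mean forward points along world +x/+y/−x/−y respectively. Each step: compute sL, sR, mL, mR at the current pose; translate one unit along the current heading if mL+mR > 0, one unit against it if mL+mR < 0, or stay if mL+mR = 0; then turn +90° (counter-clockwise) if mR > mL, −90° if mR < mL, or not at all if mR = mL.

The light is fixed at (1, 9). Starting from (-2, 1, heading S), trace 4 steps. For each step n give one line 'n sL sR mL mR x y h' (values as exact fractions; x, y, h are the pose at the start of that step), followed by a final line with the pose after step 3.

0 3/5 15/34 -63/85 -3/5 -2 1 S
1 60/17 60/101 -4050/1717 -60/17 -2 2 E
2 30/41 6/13 -441/533 -30/41 -3 2 S
3 60/13 12/17 -666/221 -60/13 -3 3 E
final -4 3 S

n=0: pose=(-2,1,S); sL=3/5, sR=15/34; mL=-63/85, mR=-3/5; mL+mR=-114/85 → advance -1; mR−mL=12/85 → turn +1·90°
n=1: pose=(-2,2,E); sL=60/17, sR=60/101; mL=-4050/1717, mR=-60/17; mL+mR=-10110/1717 → advance -1; mR−mL=-2010/1717 → turn -1·90°
n=2: pose=(-3,2,S); sL=30/41, sR=6/13; mL=-441/533, mR=-30/41; mL+mR=-831/533 → advance -1; mR−mL=51/533 → turn +1·90°
n=3: pose=(-3,3,E); sL=60/13, sR=12/17; mL=-666/221, mR=-60/13; mL+mR=-1686/221 → advance -1; mR−mL=-354/221 → turn -1·90°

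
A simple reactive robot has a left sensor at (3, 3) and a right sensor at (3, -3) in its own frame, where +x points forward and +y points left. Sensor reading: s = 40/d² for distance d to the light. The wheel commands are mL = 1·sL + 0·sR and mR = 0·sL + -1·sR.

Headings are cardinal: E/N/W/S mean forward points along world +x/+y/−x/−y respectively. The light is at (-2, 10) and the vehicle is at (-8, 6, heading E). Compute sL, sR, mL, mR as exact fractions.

left sensor world pos  = (-5, 9); dL² = 10
right sensor world pos = (-5, 3); dR² = 58
sL = 40/10 = 4
sR = 40/58 = 20/29
mL = 1·sL + 0·sR = 4
mR = 0·sL + -1·sR = -20/29

4 20/29 4 -20/29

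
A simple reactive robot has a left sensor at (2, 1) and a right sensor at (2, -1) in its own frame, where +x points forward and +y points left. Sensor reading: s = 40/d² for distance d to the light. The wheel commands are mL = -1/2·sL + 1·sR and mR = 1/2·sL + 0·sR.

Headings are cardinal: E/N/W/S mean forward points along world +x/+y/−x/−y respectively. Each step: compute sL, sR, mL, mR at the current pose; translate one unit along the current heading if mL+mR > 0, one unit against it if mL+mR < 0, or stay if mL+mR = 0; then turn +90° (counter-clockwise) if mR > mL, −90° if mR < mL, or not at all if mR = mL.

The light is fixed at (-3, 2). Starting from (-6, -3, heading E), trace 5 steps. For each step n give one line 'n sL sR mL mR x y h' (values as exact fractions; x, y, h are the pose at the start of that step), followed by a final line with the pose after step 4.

0 40/17 40/37 -60/629 20/17 -6 -3 E
1 20/9 4 26/9 10/9 -5 -3 N
2 40/9 8/5 -28/45 20/9 -5 -2 E
3 5 10 15/2 5/2 -4 -2 N
4 8 40/17 -28/17 4 -4 -1 E
final -3 -1 N

n=0: pose=(-6,-3,E); sL=40/17, sR=40/37; mL=-60/629, mR=20/17; mL+mR=40/37 → advance +1; mR−mL=800/629 → turn +1·90°
n=1: pose=(-5,-3,N); sL=20/9, sR=4; mL=26/9, mR=10/9; mL+mR=4 → advance +1; mR−mL=-16/9 → turn -1·90°
n=2: pose=(-5,-2,E); sL=40/9, sR=8/5; mL=-28/45, mR=20/9; mL+mR=8/5 → advance +1; mR−mL=128/45 → turn +1·90°
n=3: pose=(-4,-2,N); sL=5, sR=10; mL=15/2, mR=5/2; mL+mR=10 → advance +1; mR−mL=-5 → turn -1·90°
n=4: pose=(-4,-1,E); sL=8, sR=40/17; mL=-28/17, mR=4; mL+mR=40/17 → advance +1; mR−mL=96/17 → turn +1·90°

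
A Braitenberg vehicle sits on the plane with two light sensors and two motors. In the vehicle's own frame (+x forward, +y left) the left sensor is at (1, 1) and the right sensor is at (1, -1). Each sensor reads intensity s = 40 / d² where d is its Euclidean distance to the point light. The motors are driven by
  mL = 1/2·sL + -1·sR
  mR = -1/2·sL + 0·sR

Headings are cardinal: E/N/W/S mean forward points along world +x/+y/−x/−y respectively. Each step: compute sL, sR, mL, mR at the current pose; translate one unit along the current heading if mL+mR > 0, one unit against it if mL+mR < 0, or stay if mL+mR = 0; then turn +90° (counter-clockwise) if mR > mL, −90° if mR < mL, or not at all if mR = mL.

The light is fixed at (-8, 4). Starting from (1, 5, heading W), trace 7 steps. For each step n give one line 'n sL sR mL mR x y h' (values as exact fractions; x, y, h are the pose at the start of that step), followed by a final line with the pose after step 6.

n=0: pose=(1,5,W); sL=5/8, sR=10/17; mL=-75/272, mR=-5/16; mL+mR=-10/17 → advance -1; mR−mL=-5/136 → turn -1·90°
n=1: pose=(2,5,N); sL=8/17, sR=8/25; mL=-36/425, mR=-4/17; mL+mR=-8/25 → advance -1; mR−mL=-64/425 → turn -1·90°
n=2: pose=(2,4,E); sL=20/61, sR=20/61; mL=-10/61, mR=-10/61; mL+mR=-20/61 → advance -1; mR−mL=0 → turn +0·90°
n=3: pose=(1,4,E); sL=40/101, sR=40/101; mL=-20/101, mR=-20/101; mL+mR=-40/101 → advance -1; mR−mL=0 → turn +0·90°
n=4: pose=(0,4,E); sL=20/41, sR=20/41; mL=-10/41, mR=-10/41; mL+mR=-20/41 → advance -1; mR−mL=0 → turn +0·90°
n=5: pose=(-1,4,E); sL=8/13, sR=8/13; mL=-4/13, mR=-4/13; mL+mR=-8/13 → advance -1; mR−mL=0 → turn +0·90°
n=6: pose=(-2,4,E); sL=4/5, sR=4/5; mL=-2/5, mR=-2/5; mL+mR=-4/5 → advance -1; mR−mL=0 → turn +0·90°

0 5/8 10/17 -75/272 -5/16 1 5 W
1 8/17 8/25 -36/425 -4/17 2 5 N
2 20/61 20/61 -10/61 -10/61 2 4 E
3 40/101 40/101 -20/101 -20/101 1 4 E
4 20/41 20/41 -10/41 -10/41 0 4 E
5 8/13 8/13 -4/13 -4/13 -1 4 E
6 4/5 4/5 -2/5 -2/5 -2 4 E
final -3 4 E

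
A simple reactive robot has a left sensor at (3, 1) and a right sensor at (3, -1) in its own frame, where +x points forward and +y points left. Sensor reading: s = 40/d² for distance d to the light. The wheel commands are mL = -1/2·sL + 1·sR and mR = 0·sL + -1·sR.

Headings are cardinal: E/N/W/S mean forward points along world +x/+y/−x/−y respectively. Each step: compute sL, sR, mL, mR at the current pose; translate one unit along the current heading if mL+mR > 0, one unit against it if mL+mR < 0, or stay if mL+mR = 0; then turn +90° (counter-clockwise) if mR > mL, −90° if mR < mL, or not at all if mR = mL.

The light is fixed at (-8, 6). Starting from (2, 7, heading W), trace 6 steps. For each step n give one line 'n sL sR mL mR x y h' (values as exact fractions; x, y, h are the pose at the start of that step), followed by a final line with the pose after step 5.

n=0: pose=(2,7,W); sL=40/49, sR=40/53; mL=900/2597, mR=-40/53; mL+mR=-20/49 → advance -1; mR−mL=-2860/2597 → turn -1·90°
n=1: pose=(3,7,N); sL=10/29, sR=1/4; mL=9/116, mR=-1/4; mL+mR=-5/29 → advance -1; mR−mL=-19/58 → turn -1·90°
n=2: pose=(3,6,E); sL=40/197, sR=40/197; mL=20/197, mR=-40/197; mL+mR=-20/197 → advance -1; mR−mL=-60/197 → turn -1·90°
n=3: pose=(2,6,S); sL=4/13, sR=4/9; mL=34/117, mR=-4/9; mL+mR=-2/13 → advance -1; mR−mL=-86/117 → turn -1·90°
n=4: pose=(2,7,W); sL=40/49, sR=40/53; mL=900/2597, mR=-40/53; mL+mR=-20/49 → advance -1; mR−mL=-2860/2597 → turn -1·90°
n=5: pose=(3,7,N); sL=10/29, sR=1/4; mL=9/116, mR=-1/4; mL+mR=-5/29 → advance -1; mR−mL=-19/58 → turn -1·90°

0 40/49 40/53 900/2597 -40/53 2 7 W
1 10/29 1/4 9/116 -1/4 3 7 N
2 40/197 40/197 20/197 -40/197 3 6 E
3 4/13 4/9 34/117 -4/9 2 6 S
4 40/49 40/53 900/2597 -40/53 2 7 W
5 10/29 1/4 9/116 -1/4 3 7 N
final 3 6 E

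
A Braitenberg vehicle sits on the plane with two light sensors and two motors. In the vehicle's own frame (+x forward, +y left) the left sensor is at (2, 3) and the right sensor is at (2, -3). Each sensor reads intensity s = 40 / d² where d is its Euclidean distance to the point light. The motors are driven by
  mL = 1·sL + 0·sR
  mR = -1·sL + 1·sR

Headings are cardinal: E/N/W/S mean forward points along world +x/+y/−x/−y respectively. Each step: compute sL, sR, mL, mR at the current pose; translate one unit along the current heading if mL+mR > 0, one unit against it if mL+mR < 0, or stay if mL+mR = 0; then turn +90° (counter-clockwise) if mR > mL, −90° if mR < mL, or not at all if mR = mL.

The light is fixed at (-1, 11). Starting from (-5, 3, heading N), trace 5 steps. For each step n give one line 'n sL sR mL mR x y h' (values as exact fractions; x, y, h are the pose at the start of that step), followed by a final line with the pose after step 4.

n=0: pose=(-5,3,N); sL=8/17, sR=40/37; mL=8/17, mR=384/629; mL+mR=40/37 → advance +1; mR−mL=88/629 → turn +1·90°
n=1: pose=(-5,4,W); sL=5/17, sR=10/13; mL=5/17, mR=105/221; mL+mR=10/13 → advance +1; mR−mL=40/221 → turn +1·90°
n=2: pose=(-6,4,S); sL=8/17, sR=8/29; mL=8/17, mR=-96/493; mL+mR=8/29 → advance +1; mR−mL=-328/493 → turn -1·90°
n=3: pose=(-6,3,W); sL=4/17, sR=20/37; mL=4/17, mR=192/629; mL+mR=20/37 → advance +1; mR−mL=44/629 → turn +1·90°
n=4: pose=(-7,3,S); sL=40/109, sR=40/181; mL=40/109, mR=-2880/19729; mL+mR=40/181 → advance +1; mR−mL=-10120/19729 → turn -1·90°

0 8/17 40/37 8/17 384/629 -5 3 N
1 5/17 10/13 5/17 105/221 -5 4 W
2 8/17 8/29 8/17 -96/493 -6 4 S
3 4/17 20/37 4/17 192/629 -6 3 W
4 40/109 40/181 40/109 -2880/19729 -7 3 S
final -7 2 W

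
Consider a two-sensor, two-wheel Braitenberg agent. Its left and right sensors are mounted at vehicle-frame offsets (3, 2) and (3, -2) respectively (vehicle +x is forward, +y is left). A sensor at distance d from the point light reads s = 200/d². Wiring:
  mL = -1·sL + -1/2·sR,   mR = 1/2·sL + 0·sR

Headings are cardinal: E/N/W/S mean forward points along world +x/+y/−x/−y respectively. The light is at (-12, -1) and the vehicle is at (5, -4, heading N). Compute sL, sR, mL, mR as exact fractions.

8/9 200/361 -3788/3249 4/9

left sensor world pos  = (3, -1); dL² = 225
right sensor world pos = (7, -1); dR² = 361
sL = 200/225 = 8/9
sR = 200/361 = 200/361
mL = -1·sL + -1/2·sR = -3788/3249
mR = 1/2·sL + 0·sR = 4/9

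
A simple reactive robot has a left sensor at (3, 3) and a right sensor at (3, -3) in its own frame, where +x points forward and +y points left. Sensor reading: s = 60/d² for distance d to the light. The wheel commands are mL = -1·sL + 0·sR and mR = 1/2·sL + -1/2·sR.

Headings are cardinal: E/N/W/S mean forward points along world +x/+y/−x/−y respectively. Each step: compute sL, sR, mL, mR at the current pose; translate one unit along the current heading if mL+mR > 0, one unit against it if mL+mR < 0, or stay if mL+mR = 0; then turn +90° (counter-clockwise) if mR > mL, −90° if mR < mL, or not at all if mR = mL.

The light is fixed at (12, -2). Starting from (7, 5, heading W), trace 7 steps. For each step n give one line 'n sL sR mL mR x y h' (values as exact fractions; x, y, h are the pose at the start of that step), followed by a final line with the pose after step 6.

0 3/4 15/41 -3/4 63/328 7 5 W
1 60/17 12/13 -60/17 288/221 8 5 S
2 30/61 30/13 -30/61 -720/793 8 6 E
3 60/29 60/89 -60/29 1800/2581 7 6 S
4 15/37 3/2 -15/37 -81/148 7 7 E
5 4/3 20/39 -4/3 16/39 6 7 S
6 30/89 30/29 -30/89 -900/2581 6 8 E
final 5 8 S

n=0: pose=(7,5,W); sL=3/4, sR=15/41; mL=-3/4, mR=63/328; mL+mR=-183/328 → advance -1; mR−mL=309/328 → turn +1·90°
n=1: pose=(8,5,S); sL=60/17, sR=12/13; mL=-60/17, mR=288/221; mL+mR=-492/221 → advance -1; mR−mL=1068/221 → turn +1·90°
n=2: pose=(8,6,E); sL=30/61, sR=30/13; mL=-30/61, mR=-720/793; mL+mR=-1110/793 → advance -1; mR−mL=-330/793 → turn -1·90°
n=3: pose=(7,6,S); sL=60/29, sR=60/89; mL=-60/29, mR=1800/2581; mL+mR=-3540/2581 → advance -1; mR−mL=7140/2581 → turn +1·90°
n=4: pose=(7,7,E); sL=15/37, sR=3/2; mL=-15/37, mR=-81/148; mL+mR=-141/148 → advance -1; mR−mL=-21/148 → turn -1·90°
n=5: pose=(6,7,S); sL=4/3, sR=20/39; mL=-4/3, mR=16/39; mL+mR=-12/13 → advance -1; mR−mL=68/39 → turn +1·90°
n=6: pose=(6,8,E); sL=30/89, sR=30/29; mL=-30/89, mR=-900/2581; mL+mR=-1770/2581 → advance -1; mR−mL=-30/2581 → turn -1·90°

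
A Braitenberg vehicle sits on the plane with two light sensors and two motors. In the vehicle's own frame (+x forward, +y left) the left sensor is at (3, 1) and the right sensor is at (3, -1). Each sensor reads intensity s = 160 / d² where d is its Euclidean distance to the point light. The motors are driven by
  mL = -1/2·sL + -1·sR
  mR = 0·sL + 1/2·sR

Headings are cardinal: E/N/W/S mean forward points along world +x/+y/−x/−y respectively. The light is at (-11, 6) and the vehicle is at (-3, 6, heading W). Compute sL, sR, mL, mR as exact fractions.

80/13 80/13 -120/13 40/13

left sensor world pos  = (-6, 5); dL² = 26
right sensor world pos = (-6, 7); dR² = 26
sL = 160/26 = 80/13
sR = 160/26 = 80/13
mL = -1/2·sL + -1·sR = -120/13
mR = 0·sL + 1/2·sR = 40/13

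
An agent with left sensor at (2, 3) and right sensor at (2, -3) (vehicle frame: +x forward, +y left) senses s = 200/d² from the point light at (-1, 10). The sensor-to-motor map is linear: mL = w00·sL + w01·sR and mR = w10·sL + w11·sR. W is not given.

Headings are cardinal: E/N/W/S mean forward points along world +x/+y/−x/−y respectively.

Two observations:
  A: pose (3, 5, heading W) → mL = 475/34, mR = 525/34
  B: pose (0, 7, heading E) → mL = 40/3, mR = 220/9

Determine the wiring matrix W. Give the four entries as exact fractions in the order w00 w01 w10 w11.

1/2 1/2 1 1/2

obs A: pose=(3,5,W) → sL=50/17, sR=25, mL=475/34, mR=525/34
obs B: pose=(0,7,E) → sL=200/9, sR=40/9, mL=40/3, mR=220/9
sensor matrix S = [[50/17, 25], [200/9, 40/9]]; det S = -83000/153
solve [mL_A; mL_B] = S·[w00; w01] and [mR_A; mR_B] = S·[w10; w11]:
  w00 = 1/2, w01 = 1/2, w10 = 1, w11 = 1/2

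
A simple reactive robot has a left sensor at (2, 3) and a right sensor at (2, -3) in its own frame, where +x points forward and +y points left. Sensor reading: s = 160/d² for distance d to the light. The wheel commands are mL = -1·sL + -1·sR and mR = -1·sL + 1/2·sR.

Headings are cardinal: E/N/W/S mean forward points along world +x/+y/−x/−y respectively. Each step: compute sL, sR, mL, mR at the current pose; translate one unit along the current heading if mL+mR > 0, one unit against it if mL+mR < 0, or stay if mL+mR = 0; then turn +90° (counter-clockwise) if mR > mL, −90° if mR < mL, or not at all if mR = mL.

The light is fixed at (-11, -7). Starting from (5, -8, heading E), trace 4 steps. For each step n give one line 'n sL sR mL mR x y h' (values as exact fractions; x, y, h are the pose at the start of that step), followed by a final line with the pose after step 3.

0 20/41 8/17 -668/697 -176/697 5 -8 E
1 32/29 32/65 -3008/1885 -1616/1885 4 -8 N
2 80/97 16/17 -2912/1649 -584/1649 4 -9 W
3 160/377 32/37 -17984/13949 112/13949 5 -9 S
final 5 -8 E

n=0: pose=(5,-8,E); sL=20/41, sR=8/17; mL=-668/697, mR=-176/697; mL+mR=-844/697 → advance -1; mR−mL=12/17 → turn +1·90°
n=1: pose=(4,-8,N); sL=32/29, sR=32/65; mL=-3008/1885, mR=-1616/1885; mL+mR=-4624/1885 → advance -1; mR−mL=48/65 → turn +1·90°
n=2: pose=(4,-9,W); sL=80/97, sR=16/17; mL=-2912/1649, mR=-584/1649; mL+mR=-3496/1649 → advance -1; mR−mL=24/17 → turn +1·90°
n=3: pose=(5,-9,S); sL=160/377, sR=32/37; mL=-17984/13949, mR=112/13949; mL+mR=-17872/13949 → advance -1; mR−mL=48/37 → turn +1·90°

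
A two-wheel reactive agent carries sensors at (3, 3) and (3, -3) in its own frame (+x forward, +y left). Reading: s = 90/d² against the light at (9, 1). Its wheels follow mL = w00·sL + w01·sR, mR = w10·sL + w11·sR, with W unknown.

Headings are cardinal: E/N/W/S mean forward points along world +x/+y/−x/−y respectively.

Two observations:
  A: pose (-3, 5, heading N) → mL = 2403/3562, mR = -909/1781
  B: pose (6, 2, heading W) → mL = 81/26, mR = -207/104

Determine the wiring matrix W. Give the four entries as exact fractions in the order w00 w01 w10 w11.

obs A: pose=(-3,5,N) → sL=45/137, sR=9/13, mL=2403/3562, mR=-909/1781
obs B: pose=(6,2,W) → sL=9/4, sR=45/26, mL=81/26, mR=-207/104
sensor matrix S = [[45/137, 9/13], [9/4, 45/26]]; det S = -7047/7124
solve [mL_A; mL_B] = S·[w00; w01] and [mR_A; mR_B] = S·[w10; w11]:
  w00 = 1, w01 = 1/2, w10 = -1/2, w11 = -1/2

1 1/2 -1/2 -1/2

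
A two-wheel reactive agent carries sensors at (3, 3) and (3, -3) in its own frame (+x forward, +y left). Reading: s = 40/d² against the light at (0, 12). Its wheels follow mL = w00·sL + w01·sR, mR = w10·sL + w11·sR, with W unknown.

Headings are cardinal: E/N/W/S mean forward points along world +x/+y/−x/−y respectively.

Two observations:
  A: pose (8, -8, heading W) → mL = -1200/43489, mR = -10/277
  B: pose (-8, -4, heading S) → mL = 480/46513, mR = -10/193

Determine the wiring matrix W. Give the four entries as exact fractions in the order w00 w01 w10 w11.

obs A: pose=(8,-8,W) → sL=20/277, sR=20/157, mL=-1200/43489, mR=-10/277
obs B: pose=(-8,-4,S) → sL=20/193, sR=20/241, mL=480/46513, mR=-10/193
sensor matrix S = [[20/277, 20/157], [20/193, 20/241]]; det S = -14582400/2022803857
solve [mL_A; mL_B] = S·[w00; w01] and [mR_A; mR_B] = S·[w10; w11]:
  w00 = 1/2, w01 = -1/2, w10 = -1/2, w11 = 0

1/2 -1/2 -1/2 0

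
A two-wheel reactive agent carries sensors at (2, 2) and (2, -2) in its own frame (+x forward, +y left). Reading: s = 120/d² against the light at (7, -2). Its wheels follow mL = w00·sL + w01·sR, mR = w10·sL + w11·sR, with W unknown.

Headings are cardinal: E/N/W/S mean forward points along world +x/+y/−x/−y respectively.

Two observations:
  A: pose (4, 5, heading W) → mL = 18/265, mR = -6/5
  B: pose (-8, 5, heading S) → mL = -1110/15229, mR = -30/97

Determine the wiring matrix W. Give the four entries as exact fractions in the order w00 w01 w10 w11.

obs A: pose=(4,5,W) → sL=12/5, sR=60/53, mL=18/265, mR=-6/5
obs B: pose=(-8,5,S) → sL=60/97, sR=60/157, mL=-1110/15229, mR=-30/97
sensor matrix S = [[12/5, 60/53], [60/97, 60/157]]; det S = 175104/807137
solve [mL_A; mL_B] = S·[w00; w01] and [mR_A; mR_B] = S·[w10; w11]:
  w00 = 1/2, w01 = -1, w10 = -1/2, w11 = 0

1/2 -1 -1/2 0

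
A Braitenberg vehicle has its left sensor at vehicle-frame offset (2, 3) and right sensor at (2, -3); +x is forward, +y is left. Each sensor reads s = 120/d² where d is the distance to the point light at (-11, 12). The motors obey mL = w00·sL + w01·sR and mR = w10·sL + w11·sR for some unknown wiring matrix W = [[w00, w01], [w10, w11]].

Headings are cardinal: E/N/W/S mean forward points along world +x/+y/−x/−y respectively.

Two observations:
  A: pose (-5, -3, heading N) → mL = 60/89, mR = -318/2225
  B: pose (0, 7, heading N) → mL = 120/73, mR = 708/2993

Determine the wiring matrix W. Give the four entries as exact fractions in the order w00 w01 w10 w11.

obs A: pose=(-5,-3,N) → sL=60/89, sR=12/25, mL=60/89, mR=-318/2225
obs B: pose=(0,7,N) → sL=120/73, sR=24/41, mL=120/73, mR=708/2993
sensor matrix S = [[60/89, 12/25], [120/73, 24/41]]; det S = -525312/1331885
solve [mL_A; mL_B] = S·[w00; w01] and [mR_A; mR_B] = S·[w10; w11]:
  w00 = 1, w01 = 0, w10 = 1/2, w11 = -1

1 0 1/2 -1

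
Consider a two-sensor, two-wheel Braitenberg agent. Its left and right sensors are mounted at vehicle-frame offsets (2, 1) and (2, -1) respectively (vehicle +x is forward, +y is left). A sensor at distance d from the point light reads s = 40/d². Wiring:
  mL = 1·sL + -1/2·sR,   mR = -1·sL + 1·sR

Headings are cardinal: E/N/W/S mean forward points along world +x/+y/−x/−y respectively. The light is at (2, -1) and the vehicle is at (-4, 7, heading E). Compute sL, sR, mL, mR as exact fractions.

40/97 8/13 132/1261 256/1261

left sensor world pos  = (-2, 8); dL² = 97
right sensor world pos = (-2, 6); dR² = 65
sL = 40/97 = 40/97
sR = 40/65 = 8/13
mL = 1·sL + -1/2·sR = 132/1261
mR = -1·sL + 1·sR = 256/1261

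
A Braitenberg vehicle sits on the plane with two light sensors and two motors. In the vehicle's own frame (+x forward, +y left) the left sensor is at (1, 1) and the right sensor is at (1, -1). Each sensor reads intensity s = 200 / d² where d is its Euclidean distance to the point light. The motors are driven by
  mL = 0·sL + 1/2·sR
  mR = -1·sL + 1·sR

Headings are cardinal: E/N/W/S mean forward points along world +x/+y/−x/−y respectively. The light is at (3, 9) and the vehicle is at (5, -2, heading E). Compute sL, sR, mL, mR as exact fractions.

left sensor world pos  = (6, -1); dL² = 109
right sensor world pos = (6, -3); dR² = 153
sL = 200/109 = 200/109
sR = 200/153 = 200/153
mL = 0·sL + 1/2·sR = 100/153
mR = -1·sL + 1·sR = -8800/16677

200/109 200/153 100/153 -8800/16677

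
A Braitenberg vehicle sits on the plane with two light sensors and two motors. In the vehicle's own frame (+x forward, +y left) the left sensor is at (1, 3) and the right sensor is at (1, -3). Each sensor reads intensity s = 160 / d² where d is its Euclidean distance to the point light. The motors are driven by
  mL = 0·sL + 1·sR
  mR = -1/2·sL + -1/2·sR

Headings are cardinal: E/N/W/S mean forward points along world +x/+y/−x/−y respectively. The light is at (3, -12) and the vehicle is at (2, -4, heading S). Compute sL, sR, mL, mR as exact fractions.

160/53 32/13 32/13 -1888/689

left sensor world pos  = (5, -5); dL² = 53
right sensor world pos = (-1, -5); dR² = 65
sL = 160/53 = 160/53
sR = 160/65 = 32/13
mL = 0·sL + 1·sR = 32/13
mR = -1/2·sL + -1/2·sR = -1888/689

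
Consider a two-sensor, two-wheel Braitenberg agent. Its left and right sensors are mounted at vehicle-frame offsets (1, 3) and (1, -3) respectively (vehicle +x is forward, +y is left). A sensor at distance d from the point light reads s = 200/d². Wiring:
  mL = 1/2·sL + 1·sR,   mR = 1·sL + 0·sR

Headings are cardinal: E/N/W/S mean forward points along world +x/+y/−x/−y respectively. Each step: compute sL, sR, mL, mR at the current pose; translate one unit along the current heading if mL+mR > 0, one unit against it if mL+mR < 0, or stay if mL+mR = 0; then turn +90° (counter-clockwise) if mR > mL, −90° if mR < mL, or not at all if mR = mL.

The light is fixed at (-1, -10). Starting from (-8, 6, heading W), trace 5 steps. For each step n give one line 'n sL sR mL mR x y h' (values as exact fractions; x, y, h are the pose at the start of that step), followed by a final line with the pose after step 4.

n=0: pose=(-8,6,W); sL=200/233, sR=8/17; mL=3564/3961, mR=200/233; mL+mR=6964/3961 → advance +1; mR−mL=-164/3961 → turn -1·90°
n=1: pose=(-9,6,N); sL=20/41, sR=100/157; mL=5670/6437, mR=20/41; mL+mR=8810/6437 → advance +1; mR−mL=-2530/6437 → turn -1·90°
n=2: pose=(-9,7,E); sL=200/449, sR=40/49; mL=22860/22001, mR=200/449; mL+mR=32660/22001 → advance +1; mR−mL=-13060/22001 → turn -1·90°
n=3: pose=(-8,7,S); sL=25/34, sR=50/89; mL=5625/6052, mR=25/34; mL+mR=10075/6052 → advance +1; mR−mL=-1175/6052 → turn -1·90°
n=4: pose=(-8,6,W); sL=200/233, sR=8/17; mL=3564/3961, mR=200/233; mL+mR=6964/3961 → advance +1; mR−mL=-164/3961 → turn -1·90°

0 200/233 8/17 3564/3961 200/233 -8 6 W
1 20/41 100/157 5670/6437 20/41 -9 6 N
2 200/449 40/49 22860/22001 200/449 -9 7 E
3 25/34 50/89 5625/6052 25/34 -8 7 S
4 200/233 8/17 3564/3961 200/233 -8 6 W
final -9 6 N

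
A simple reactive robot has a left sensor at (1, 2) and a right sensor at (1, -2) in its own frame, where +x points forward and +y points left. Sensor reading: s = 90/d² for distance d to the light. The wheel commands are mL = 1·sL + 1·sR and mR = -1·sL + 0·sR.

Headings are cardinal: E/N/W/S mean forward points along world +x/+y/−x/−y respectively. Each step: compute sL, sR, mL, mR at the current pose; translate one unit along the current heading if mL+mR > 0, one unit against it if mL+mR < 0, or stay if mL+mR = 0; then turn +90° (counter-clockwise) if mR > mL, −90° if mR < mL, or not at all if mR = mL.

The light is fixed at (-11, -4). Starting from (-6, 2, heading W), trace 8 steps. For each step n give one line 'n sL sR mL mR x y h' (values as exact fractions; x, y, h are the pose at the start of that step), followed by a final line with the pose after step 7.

0 45/16 9/8 63/16 -45/16 -6 2 W
1 90/53 18/17 2484/901 -90/53 -7 2 N
2 45/53 9/5 702/265 -45/53 -7 3 E
3 18/17 2 52/17 -18/17 -6 3 S
4 45/16 9/8 63/16 -45/16 -6 2 W
5 90/53 18/17 2484/901 -90/53 -7 2 N
6 45/53 9/5 702/265 -45/53 -7 3 E
7 18/17 2 52/17 -18/17 -6 3 S
final -6 2 W

n=0: pose=(-6,2,W); sL=45/16, sR=9/8; mL=63/16, mR=-45/16; mL+mR=9/8 → advance +1; mR−mL=-27/4 → turn -1·90°
n=1: pose=(-7,2,N); sL=90/53, sR=18/17; mL=2484/901, mR=-90/53; mL+mR=18/17 → advance +1; mR−mL=-4014/901 → turn -1·90°
n=2: pose=(-7,3,E); sL=45/53, sR=9/5; mL=702/265, mR=-45/53; mL+mR=9/5 → advance +1; mR−mL=-927/265 → turn -1·90°
n=3: pose=(-6,3,S); sL=18/17, sR=2; mL=52/17, mR=-18/17; mL+mR=2 → advance +1; mR−mL=-70/17 → turn -1·90°
n=4: pose=(-6,2,W); sL=45/16, sR=9/8; mL=63/16, mR=-45/16; mL+mR=9/8 → advance +1; mR−mL=-27/4 → turn -1·90°
n=5: pose=(-7,2,N); sL=90/53, sR=18/17; mL=2484/901, mR=-90/53; mL+mR=18/17 → advance +1; mR−mL=-4014/901 → turn -1·90°
n=6: pose=(-7,3,E); sL=45/53, sR=9/5; mL=702/265, mR=-45/53; mL+mR=9/5 → advance +1; mR−mL=-927/265 → turn -1·90°
n=7: pose=(-6,3,S); sL=18/17, sR=2; mL=52/17, mR=-18/17; mL+mR=2 → advance +1; mR−mL=-70/17 → turn -1·90°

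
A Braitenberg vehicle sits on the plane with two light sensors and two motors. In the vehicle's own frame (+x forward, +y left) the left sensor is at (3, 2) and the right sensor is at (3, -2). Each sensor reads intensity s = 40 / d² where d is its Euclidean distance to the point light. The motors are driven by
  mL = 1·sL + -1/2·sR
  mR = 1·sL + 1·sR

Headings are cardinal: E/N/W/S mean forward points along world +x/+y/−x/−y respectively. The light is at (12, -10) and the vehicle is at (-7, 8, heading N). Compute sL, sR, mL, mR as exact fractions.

20/441 4/73 578/32193 3224/32193

left sensor world pos  = (-9, 11); dL² = 882
right sensor world pos = (-5, 11); dR² = 730
sL = 40/882 = 20/441
sR = 40/730 = 4/73
mL = 1·sL + -1/2·sR = 578/32193
mR = 1·sL + 1·sR = 3224/32193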